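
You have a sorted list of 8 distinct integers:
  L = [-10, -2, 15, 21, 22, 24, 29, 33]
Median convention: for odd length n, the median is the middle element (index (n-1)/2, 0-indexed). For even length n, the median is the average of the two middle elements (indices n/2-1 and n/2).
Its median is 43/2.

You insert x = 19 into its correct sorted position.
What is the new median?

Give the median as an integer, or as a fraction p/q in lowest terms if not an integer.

Old list (sorted, length 8): [-10, -2, 15, 21, 22, 24, 29, 33]
Old median = 43/2
Insert x = 19
Old length even (8). Middle pair: indices 3,4 = 21,22.
New length odd (9). New median = single middle element.
x = 19: 3 elements are < x, 5 elements are > x.
New sorted list: [-10, -2, 15, 19, 21, 22, 24, 29, 33]
New median = 21

Answer: 21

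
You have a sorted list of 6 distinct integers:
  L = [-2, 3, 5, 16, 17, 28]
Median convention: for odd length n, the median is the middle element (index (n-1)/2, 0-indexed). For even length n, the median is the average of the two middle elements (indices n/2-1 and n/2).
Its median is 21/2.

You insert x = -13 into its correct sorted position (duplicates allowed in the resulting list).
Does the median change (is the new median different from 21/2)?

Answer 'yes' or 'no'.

Old median = 21/2
Insert x = -13
New median = 5
Changed? yes

Answer: yes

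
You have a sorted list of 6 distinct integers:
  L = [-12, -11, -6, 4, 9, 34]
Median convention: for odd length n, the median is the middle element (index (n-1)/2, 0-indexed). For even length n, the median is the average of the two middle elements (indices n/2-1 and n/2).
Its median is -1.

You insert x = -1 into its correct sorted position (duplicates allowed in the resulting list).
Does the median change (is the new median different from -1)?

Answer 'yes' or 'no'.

Answer: no

Derivation:
Old median = -1
Insert x = -1
New median = -1
Changed? no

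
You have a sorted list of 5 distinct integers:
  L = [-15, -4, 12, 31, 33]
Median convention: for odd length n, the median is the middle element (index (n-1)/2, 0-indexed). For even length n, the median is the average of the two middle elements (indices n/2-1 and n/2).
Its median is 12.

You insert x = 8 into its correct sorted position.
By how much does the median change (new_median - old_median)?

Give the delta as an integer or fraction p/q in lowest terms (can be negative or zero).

Answer: -2

Derivation:
Old median = 12
After inserting x = 8: new sorted = [-15, -4, 8, 12, 31, 33]
New median = 10
Delta = 10 - 12 = -2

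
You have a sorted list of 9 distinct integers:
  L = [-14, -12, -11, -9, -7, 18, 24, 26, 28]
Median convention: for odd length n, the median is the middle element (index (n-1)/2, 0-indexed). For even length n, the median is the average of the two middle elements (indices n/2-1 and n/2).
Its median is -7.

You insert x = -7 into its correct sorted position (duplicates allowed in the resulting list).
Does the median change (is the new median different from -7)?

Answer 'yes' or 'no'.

Answer: no

Derivation:
Old median = -7
Insert x = -7
New median = -7
Changed? no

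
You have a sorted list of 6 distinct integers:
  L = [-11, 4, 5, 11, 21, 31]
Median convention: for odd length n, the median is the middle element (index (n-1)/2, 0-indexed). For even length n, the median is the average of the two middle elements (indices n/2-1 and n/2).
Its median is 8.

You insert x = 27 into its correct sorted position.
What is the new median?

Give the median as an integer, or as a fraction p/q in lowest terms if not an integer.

Answer: 11

Derivation:
Old list (sorted, length 6): [-11, 4, 5, 11, 21, 31]
Old median = 8
Insert x = 27
Old length even (6). Middle pair: indices 2,3 = 5,11.
New length odd (7). New median = single middle element.
x = 27: 5 elements are < x, 1 elements are > x.
New sorted list: [-11, 4, 5, 11, 21, 27, 31]
New median = 11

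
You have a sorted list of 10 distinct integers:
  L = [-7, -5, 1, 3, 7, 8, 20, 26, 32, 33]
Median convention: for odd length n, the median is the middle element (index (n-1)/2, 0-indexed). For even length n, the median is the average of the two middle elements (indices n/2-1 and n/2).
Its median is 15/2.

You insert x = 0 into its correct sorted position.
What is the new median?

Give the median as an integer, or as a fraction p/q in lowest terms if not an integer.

Old list (sorted, length 10): [-7, -5, 1, 3, 7, 8, 20, 26, 32, 33]
Old median = 15/2
Insert x = 0
Old length even (10). Middle pair: indices 4,5 = 7,8.
New length odd (11). New median = single middle element.
x = 0: 2 elements are < x, 8 elements are > x.
New sorted list: [-7, -5, 0, 1, 3, 7, 8, 20, 26, 32, 33]
New median = 7

Answer: 7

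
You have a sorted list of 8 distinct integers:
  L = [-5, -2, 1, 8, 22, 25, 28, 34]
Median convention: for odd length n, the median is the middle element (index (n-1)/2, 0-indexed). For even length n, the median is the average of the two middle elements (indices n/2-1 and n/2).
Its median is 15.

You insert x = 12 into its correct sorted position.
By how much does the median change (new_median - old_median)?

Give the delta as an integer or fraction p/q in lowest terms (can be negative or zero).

Answer: -3

Derivation:
Old median = 15
After inserting x = 12: new sorted = [-5, -2, 1, 8, 12, 22, 25, 28, 34]
New median = 12
Delta = 12 - 15 = -3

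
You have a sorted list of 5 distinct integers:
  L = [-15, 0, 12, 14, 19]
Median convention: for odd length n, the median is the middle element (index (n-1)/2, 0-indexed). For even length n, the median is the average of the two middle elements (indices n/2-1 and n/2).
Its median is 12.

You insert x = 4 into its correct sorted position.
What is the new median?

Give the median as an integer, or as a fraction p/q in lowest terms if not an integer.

Answer: 8

Derivation:
Old list (sorted, length 5): [-15, 0, 12, 14, 19]
Old median = 12
Insert x = 4
Old length odd (5). Middle was index 2 = 12.
New length even (6). New median = avg of two middle elements.
x = 4: 2 elements are < x, 3 elements are > x.
New sorted list: [-15, 0, 4, 12, 14, 19]
New median = 8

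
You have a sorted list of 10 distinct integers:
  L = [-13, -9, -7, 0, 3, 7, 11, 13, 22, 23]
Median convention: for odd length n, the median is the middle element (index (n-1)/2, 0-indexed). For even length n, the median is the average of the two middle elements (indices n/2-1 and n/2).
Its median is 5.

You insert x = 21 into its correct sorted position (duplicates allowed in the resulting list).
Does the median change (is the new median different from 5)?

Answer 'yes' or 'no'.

Answer: yes

Derivation:
Old median = 5
Insert x = 21
New median = 7
Changed? yes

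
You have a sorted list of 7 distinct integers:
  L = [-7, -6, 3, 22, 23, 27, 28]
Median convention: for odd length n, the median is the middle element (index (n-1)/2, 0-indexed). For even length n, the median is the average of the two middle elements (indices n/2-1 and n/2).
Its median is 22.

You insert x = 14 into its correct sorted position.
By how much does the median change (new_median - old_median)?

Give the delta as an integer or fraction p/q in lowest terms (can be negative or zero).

Old median = 22
After inserting x = 14: new sorted = [-7, -6, 3, 14, 22, 23, 27, 28]
New median = 18
Delta = 18 - 22 = -4

Answer: -4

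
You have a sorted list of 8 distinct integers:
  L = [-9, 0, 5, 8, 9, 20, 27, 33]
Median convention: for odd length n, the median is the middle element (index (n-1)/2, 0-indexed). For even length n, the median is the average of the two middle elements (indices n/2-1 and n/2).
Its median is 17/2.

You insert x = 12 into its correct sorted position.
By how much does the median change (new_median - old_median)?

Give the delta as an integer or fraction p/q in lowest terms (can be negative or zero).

Old median = 17/2
After inserting x = 12: new sorted = [-9, 0, 5, 8, 9, 12, 20, 27, 33]
New median = 9
Delta = 9 - 17/2 = 1/2

Answer: 1/2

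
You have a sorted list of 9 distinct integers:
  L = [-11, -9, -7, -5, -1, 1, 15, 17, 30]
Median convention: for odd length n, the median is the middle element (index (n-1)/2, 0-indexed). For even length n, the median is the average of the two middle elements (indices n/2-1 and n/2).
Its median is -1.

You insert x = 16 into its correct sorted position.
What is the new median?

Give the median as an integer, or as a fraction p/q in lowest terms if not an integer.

Answer: 0

Derivation:
Old list (sorted, length 9): [-11, -9, -7, -5, -1, 1, 15, 17, 30]
Old median = -1
Insert x = 16
Old length odd (9). Middle was index 4 = -1.
New length even (10). New median = avg of two middle elements.
x = 16: 7 elements are < x, 2 elements are > x.
New sorted list: [-11, -9, -7, -5, -1, 1, 15, 16, 17, 30]
New median = 0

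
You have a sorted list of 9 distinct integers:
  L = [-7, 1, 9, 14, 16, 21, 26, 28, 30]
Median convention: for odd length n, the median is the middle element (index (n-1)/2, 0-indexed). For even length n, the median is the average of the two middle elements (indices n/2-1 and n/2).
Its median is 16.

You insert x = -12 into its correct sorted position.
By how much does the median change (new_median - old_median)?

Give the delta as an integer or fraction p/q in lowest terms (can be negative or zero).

Answer: -1

Derivation:
Old median = 16
After inserting x = -12: new sorted = [-12, -7, 1, 9, 14, 16, 21, 26, 28, 30]
New median = 15
Delta = 15 - 16 = -1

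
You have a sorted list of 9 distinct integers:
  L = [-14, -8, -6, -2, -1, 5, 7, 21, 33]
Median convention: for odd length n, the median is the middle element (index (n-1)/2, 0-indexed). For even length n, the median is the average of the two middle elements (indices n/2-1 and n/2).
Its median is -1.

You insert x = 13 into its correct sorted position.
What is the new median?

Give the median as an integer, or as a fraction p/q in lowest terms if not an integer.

Answer: 2

Derivation:
Old list (sorted, length 9): [-14, -8, -6, -2, -1, 5, 7, 21, 33]
Old median = -1
Insert x = 13
Old length odd (9). Middle was index 4 = -1.
New length even (10). New median = avg of two middle elements.
x = 13: 7 elements are < x, 2 elements are > x.
New sorted list: [-14, -8, -6, -2, -1, 5, 7, 13, 21, 33]
New median = 2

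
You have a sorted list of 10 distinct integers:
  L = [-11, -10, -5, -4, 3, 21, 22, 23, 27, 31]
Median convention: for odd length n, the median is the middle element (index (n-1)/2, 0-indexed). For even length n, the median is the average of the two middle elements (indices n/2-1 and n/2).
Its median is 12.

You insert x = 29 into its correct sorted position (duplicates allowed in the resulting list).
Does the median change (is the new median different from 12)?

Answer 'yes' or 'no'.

Answer: yes

Derivation:
Old median = 12
Insert x = 29
New median = 21
Changed? yes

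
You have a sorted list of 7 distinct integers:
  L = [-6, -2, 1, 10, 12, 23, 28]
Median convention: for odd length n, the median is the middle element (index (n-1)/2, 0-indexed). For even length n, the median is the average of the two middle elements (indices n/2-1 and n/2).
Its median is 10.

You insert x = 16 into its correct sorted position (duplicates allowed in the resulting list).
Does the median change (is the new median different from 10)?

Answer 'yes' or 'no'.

Answer: yes

Derivation:
Old median = 10
Insert x = 16
New median = 11
Changed? yes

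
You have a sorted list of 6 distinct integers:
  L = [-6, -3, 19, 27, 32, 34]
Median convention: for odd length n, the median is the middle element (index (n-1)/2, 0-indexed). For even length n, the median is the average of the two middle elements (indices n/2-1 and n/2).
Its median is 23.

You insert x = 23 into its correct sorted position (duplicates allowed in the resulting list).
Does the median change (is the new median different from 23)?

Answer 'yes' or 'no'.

Old median = 23
Insert x = 23
New median = 23
Changed? no

Answer: no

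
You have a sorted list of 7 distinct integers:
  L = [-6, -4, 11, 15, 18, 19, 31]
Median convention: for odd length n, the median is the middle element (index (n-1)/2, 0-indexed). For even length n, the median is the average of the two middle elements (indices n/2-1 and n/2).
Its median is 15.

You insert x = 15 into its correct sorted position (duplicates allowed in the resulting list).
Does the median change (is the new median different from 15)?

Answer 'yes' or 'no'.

Old median = 15
Insert x = 15
New median = 15
Changed? no

Answer: no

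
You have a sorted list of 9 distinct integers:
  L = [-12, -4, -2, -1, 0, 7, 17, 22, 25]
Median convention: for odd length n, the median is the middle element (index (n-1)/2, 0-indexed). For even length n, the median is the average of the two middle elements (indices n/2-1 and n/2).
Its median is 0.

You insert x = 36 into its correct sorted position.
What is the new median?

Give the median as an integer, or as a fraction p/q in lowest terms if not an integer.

Old list (sorted, length 9): [-12, -4, -2, -1, 0, 7, 17, 22, 25]
Old median = 0
Insert x = 36
Old length odd (9). Middle was index 4 = 0.
New length even (10). New median = avg of two middle elements.
x = 36: 9 elements are < x, 0 elements are > x.
New sorted list: [-12, -4, -2, -1, 0, 7, 17, 22, 25, 36]
New median = 7/2

Answer: 7/2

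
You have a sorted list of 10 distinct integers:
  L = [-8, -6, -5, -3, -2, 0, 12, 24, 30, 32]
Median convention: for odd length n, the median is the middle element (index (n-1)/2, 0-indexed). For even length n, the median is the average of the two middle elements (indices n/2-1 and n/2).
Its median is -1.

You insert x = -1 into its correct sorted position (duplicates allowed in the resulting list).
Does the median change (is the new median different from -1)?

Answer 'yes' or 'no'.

Old median = -1
Insert x = -1
New median = -1
Changed? no

Answer: no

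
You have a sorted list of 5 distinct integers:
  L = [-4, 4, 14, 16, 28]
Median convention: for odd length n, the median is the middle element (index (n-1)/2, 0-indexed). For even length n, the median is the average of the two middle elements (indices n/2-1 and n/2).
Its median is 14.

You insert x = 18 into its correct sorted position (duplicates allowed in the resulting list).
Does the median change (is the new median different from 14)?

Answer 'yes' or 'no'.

Old median = 14
Insert x = 18
New median = 15
Changed? yes

Answer: yes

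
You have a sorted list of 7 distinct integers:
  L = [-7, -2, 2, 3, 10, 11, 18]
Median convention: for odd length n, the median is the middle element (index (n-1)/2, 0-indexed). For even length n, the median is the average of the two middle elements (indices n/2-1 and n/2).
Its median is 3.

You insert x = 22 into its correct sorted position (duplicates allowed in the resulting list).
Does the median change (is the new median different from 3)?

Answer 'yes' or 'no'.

Old median = 3
Insert x = 22
New median = 13/2
Changed? yes

Answer: yes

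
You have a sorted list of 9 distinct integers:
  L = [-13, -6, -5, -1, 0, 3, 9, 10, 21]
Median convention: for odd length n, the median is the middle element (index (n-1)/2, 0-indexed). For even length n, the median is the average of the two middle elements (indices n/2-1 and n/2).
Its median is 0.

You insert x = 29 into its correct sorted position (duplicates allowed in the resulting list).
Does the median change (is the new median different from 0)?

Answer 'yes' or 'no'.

Old median = 0
Insert x = 29
New median = 3/2
Changed? yes

Answer: yes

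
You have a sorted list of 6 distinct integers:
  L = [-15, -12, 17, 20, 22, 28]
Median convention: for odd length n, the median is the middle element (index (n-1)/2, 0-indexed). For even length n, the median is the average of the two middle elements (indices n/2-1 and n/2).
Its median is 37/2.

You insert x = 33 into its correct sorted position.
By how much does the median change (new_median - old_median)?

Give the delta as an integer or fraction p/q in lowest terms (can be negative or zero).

Old median = 37/2
After inserting x = 33: new sorted = [-15, -12, 17, 20, 22, 28, 33]
New median = 20
Delta = 20 - 37/2 = 3/2

Answer: 3/2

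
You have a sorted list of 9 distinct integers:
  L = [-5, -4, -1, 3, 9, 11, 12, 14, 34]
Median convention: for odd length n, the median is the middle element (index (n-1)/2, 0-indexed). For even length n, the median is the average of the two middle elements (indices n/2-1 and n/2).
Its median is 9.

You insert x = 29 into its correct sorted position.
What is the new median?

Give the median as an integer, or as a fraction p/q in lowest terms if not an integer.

Answer: 10

Derivation:
Old list (sorted, length 9): [-5, -4, -1, 3, 9, 11, 12, 14, 34]
Old median = 9
Insert x = 29
Old length odd (9). Middle was index 4 = 9.
New length even (10). New median = avg of two middle elements.
x = 29: 8 elements are < x, 1 elements are > x.
New sorted list: [-5, -4, -1, 3, 9, 11, 12, 14, 29, 34]
New median = 10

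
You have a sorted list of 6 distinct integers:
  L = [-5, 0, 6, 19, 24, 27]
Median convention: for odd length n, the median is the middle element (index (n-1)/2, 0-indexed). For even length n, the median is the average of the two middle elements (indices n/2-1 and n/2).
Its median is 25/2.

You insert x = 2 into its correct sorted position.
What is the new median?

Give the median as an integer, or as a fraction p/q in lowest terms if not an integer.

Answer: 6

Derivation:
Old list (sorted, length 6): [-5, 0, 6, 19, 24, 27]
Old median = 25/2
Insert x = 2
Old length even (6). Middle pair: indices 2,3 = 6,19.
New length odd (7). New median = single middle element.
x = 2: 2 elements are < x, 4 elements are > x.
New sorted list: [-5, 0, 2, 6, 19, 24, 27]
New median = 6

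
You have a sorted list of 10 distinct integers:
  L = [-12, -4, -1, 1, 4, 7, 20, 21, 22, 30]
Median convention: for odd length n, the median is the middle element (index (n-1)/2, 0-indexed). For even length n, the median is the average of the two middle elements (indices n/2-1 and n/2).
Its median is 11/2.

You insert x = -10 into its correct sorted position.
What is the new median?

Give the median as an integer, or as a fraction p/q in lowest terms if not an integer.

Old list (sorted, length 10): [-12, -4, -1, 1, 4, 7, 20, 21, 22, 30]
Old median = 11/2
Insert x = -10
Old length even (10). Middle pair: indices 4,5 = 4,7.
New length odd (11). New median = single middle element.
x = -10: 1 elements are < x, 9 elements are > x.
New sorted list: [-12, -10, -4, -1, 1, 4, 7, 20, 21, 22, 30]
New median = 4

Answer: 4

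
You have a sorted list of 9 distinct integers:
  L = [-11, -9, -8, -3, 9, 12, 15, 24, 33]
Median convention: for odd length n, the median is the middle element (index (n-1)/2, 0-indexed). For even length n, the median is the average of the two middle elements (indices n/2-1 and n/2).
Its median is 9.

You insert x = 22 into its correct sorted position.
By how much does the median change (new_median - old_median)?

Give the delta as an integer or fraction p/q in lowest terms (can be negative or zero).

Old median = 9
After inserting x = 22: new sorted = [-11, -9, -8, -3, 9, 12, 15, 22, 24, 33]
New median = 21/2
Delta = 21/2 - 9 = 3/2

Answer: 3/2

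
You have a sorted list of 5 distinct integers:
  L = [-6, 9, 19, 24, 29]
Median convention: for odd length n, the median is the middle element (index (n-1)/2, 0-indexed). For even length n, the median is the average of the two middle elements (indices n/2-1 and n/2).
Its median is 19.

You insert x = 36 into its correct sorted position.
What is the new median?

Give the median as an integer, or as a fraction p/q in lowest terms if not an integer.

Answer: 43/2

Derivation:
Old list (sorted, length 5): [-6, 9, 19, 24, 29]
Old median = 19
Insert x = 36
Old length odd (5). Middle was index 2 = 19.
New length even (6). New median = avg of two middle elements.
x = 36: 5 elements are < x, 0 elements are > x.
New sorted list: [-6, 9, 19, 24, 29, 36]
New median = 43/2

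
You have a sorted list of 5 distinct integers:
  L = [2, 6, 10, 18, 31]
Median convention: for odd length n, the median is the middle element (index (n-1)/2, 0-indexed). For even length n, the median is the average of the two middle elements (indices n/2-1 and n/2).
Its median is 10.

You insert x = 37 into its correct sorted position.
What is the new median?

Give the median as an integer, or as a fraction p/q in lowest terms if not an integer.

Answer: 14

Derivation:
Old list (sorted, length 5): [2, 6, 10, 18, 31]
Old median = 10
Insert x = 37
Old length odd (5). Middle was index 2 = 10.
New length even (6). New median = avg of two middle elements.
x = 37: 5 elements are < x, 0 elements are > x.
New sorted list: [2, 6, 10, 18, 31, 37]
New median = 14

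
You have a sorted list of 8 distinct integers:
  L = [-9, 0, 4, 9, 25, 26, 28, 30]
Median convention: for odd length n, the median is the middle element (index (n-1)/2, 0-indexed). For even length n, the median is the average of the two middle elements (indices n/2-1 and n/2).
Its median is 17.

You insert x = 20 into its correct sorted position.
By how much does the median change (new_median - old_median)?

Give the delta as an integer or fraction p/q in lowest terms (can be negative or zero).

Answer: 3

Derivation:
Old median = 17
After inserting x = 20: new sorted = [-9, 0, 4, 9, 20, 25, 26, 28, 30]
New median = 20
Delta = 20 - 17 = 3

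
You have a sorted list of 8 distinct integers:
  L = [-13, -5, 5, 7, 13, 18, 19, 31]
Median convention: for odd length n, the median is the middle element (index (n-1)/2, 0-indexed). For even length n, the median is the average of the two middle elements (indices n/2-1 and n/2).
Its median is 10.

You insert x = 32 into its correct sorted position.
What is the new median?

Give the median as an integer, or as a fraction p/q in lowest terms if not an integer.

Old list (sorted, length 8): [-13, -5, 5, 7, 13, 18, 19, 31]
Old median = 10
Insert x = 32
Old length even (8). Middle pair: indices 3,4 = 7,13.
New length odd (9). New median = single middle element.
x = 32: 8 elements are < x, 0 elements are > x.
New sorted list: [-13, -5, 5, 7, 13, 18, 19, 31, 32]
New median = 13

Answer: 13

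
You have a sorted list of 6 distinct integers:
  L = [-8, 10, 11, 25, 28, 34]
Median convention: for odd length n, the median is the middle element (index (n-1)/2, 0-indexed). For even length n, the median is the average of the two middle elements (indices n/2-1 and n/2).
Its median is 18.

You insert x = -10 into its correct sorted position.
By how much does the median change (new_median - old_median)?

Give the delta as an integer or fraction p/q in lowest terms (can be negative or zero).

Answer: -7

Derivation:
Old median = 18
After inserting x = -10: new sorted = [-10, -8, 10, 11, 25, 28, 34]
New median = 11
Delta = 11 - 18 = -7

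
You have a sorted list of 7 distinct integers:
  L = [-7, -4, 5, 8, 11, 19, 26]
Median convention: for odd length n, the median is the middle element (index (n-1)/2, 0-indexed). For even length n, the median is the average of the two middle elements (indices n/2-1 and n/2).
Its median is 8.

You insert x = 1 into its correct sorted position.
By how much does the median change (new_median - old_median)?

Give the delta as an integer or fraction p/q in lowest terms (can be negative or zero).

Old median = 8
After inserting x = 1: new sorted = [-7, -4, 1, 5, 8, 11, 19, 26]
New median = 13/2
Delta = 13/2 - 8 = -3/2

Answer: -3/2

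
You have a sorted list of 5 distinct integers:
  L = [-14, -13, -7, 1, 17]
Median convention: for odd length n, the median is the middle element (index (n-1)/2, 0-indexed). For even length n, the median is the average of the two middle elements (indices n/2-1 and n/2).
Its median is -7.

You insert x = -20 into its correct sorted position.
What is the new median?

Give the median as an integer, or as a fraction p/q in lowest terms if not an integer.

Answer: -10

Derivation:
Old list (sorted, length 5): [-14, -13, -7, 1, 17]
Old median = -7
Insert x = -20
Old length odd (5). Middle was index 2 = -7.
New length even (6). New median = avg of two middle elements.
x = -20: 0 elements are < x, 5 elements are > x.
New sorted list: [-20, -14, -13, -7, 1, 17]
New median = -10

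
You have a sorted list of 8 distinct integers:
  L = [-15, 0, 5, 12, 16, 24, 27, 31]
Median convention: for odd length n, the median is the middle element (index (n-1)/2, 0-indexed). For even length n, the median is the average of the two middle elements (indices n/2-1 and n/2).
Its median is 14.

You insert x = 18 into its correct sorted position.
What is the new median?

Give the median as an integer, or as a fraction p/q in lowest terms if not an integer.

Answer: 16

Derivation:
Old list (sorted, length 8): [-15, 0, 5, 12, 16, 24, 27, 31]
Old median = 14
Insert x = 18
Old length even (8). Middle pair: indices 3,4 = 12,16.
New length odd (9). New median = single middle element.
x = 18: 5 elements are < x, 3 elements are > x.
New sorted list: [-15, 0, 5, 12, 16, 18, 24, 27, 31]
New median = 16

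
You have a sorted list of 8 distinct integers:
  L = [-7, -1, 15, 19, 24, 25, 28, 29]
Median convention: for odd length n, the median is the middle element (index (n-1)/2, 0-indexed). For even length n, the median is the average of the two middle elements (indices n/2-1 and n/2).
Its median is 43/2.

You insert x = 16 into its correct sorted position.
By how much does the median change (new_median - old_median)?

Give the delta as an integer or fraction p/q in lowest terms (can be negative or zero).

Answer: -5/2

Derivation:
Old median = 43/2
After inserting x = 16: new sorted = [-7, -1, 15, 16, 19, 24, 25, 28, 29]
New median = 19
Delta = 19 - 43/2 = -5/2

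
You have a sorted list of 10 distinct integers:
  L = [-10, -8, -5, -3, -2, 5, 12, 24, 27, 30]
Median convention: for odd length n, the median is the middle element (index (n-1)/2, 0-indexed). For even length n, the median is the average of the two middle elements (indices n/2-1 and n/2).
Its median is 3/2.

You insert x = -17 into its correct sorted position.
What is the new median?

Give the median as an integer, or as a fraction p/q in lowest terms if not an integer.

Old list (sorted, length 10): [-10, -8, -5, -3, -2, 5, 12, 24, 27, 30]
Old median = 3/2
Insert x = -17
Old length even (10). Middle pair: indices 4,5 = -2,5.
New length odd (11). New median = single middle element.
x = -17: 0 elements are < x, 10 elements are > x.
New sorted list: [-17, -10, -8, -5, -3, -2, 5, 12, 24, 27, 30]
New median = -2

Answer: -2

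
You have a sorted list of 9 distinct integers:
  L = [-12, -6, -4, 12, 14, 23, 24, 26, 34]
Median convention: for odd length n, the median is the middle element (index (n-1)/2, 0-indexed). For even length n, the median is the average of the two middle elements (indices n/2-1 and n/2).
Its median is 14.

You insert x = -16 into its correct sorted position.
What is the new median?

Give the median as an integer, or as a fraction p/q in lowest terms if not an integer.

Old list (sorted, length 9): [-12, -6, -4, 12, 14, 23, 24, 26, 34]
Old median = 14
Insert x = -16
Old length odd (9). Middle was index 4 = 14.
New length even (10). New median = avg of two middle elements.
x = -16: 0 elements are < x, 9 elements are > x.
New sorted list: [-16, -12, -6, -4, 12, 14, 23, 24, 26, 34]
New median = 13

Answer: 13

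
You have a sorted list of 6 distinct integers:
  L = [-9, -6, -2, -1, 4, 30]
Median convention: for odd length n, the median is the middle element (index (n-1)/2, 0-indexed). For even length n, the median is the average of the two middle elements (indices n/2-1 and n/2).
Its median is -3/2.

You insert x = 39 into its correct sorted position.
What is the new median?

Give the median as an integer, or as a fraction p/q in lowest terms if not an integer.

Answer: -1

Derivation:
Old list (sorted, length 6): [-9, -6, -2, -1, 4, 30]
Old median = -3/2
Insert x = 39
Old length even (6). Middle pair: indices 2,3 = -2,-1.
New length odd (7). New median = single middle element.
x = 39: 6 elements are < x, 0 elements are > x.
New sorted list: [-9, -6, -2, -1, 4, 30, 39]
New median = -1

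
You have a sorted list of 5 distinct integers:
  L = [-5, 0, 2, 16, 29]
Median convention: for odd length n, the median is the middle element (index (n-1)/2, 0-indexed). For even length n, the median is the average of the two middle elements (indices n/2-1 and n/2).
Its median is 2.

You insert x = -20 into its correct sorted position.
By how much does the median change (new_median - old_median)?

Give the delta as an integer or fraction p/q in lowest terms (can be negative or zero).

Old median = 2
After inserting x = -20: new sorted = [-20, -5, 0, 2, 16, 29]
New median = 1
Delta = 1 - 2 = -1

Answer: -1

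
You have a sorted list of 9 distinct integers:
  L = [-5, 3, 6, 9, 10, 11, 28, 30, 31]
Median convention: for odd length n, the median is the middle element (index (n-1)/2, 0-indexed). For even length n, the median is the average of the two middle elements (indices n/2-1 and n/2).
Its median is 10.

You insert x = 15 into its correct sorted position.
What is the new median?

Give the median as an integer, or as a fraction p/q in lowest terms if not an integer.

Old list (sorted, length 9): [-5, 3, 6, 9, 10, 11, 28, 30, 31]
Old median = 10
Insert x = 15
Old length odd (9). Middle was index 4 = 10.
New length even (10). New median = avg of two middle elements.
x = 15: 6 elements are < x, 3 elements are > x.
New sorted list: [-5, 3, 6, 9, 10, 11, 15, 28, 30, 31]
New median = 21/2

Answer: 21/2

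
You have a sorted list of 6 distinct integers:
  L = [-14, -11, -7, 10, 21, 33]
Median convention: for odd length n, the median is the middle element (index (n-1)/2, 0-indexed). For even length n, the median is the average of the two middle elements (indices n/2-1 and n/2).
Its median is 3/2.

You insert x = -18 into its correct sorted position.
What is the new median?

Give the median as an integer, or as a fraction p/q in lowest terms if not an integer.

Old list (sorted, length 6): [-14, -11, -7, 10, 21, 33]
Old median = 3/2
Insert x = -18
Old length even (6). Middle pair: indices 2,3 = -7,10.
New length odd (7). New median = single middle element.
x = -18: 0 elements are < x, 6 elements are > x.
New sorted list: [-18, -14, -11, -7, 10, 21, 33]
New median = -7

Answer: -7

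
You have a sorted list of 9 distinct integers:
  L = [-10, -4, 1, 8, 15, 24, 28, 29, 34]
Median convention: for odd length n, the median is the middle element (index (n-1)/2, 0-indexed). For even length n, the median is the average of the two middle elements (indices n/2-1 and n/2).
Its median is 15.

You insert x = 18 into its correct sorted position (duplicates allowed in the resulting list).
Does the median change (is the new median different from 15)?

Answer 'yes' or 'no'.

Answer: yes

Derivation:
Old median = 15
Insert x = 18
New median = 33/2
Changed? yes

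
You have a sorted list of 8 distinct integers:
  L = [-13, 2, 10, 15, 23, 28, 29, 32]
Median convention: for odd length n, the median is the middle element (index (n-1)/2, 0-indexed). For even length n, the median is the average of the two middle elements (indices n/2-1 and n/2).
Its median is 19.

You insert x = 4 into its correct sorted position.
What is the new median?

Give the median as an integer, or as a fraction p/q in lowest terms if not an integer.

Old list (sorted, length 8): [-13, 2, 10, 15, 23, 28, 29, 32]
Old median = 19
Insert x = 4
Old length even (8). Middle pair: indices 3,4 = 15,23.
New length odd (9). New median = single middle element.
x = 4: 2 elements are < x, 6 elements are > x.
New sorted list: [-13, 2, 4, 10, 15, 23, 28, 29, 32]
New median = 15

Answer: 15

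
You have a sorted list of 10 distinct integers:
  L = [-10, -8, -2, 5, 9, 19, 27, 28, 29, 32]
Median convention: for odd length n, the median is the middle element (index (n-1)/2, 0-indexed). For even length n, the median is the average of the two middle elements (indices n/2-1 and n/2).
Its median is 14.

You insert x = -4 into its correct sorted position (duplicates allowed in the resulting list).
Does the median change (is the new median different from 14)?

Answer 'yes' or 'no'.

Old median = 14
Insert x = -4
New median = 9
Changed? yes

Answer: yes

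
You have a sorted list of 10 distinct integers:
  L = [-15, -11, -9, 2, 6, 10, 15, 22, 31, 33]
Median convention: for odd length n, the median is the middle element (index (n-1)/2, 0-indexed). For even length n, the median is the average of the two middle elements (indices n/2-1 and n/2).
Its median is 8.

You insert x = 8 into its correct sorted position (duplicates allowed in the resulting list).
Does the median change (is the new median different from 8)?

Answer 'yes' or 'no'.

Old median = 8
Insert x = 8
New median = 8
Changed? no

Answer: no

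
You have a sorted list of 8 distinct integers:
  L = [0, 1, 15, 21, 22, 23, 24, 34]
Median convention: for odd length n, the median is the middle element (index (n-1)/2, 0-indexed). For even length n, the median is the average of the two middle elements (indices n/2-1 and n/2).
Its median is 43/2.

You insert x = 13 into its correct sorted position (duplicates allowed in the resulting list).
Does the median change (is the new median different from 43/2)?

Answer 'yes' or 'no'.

Answer: yes

Derivation:
Old median = 43/2
Insert x = 13
New median = 21
Changed? yes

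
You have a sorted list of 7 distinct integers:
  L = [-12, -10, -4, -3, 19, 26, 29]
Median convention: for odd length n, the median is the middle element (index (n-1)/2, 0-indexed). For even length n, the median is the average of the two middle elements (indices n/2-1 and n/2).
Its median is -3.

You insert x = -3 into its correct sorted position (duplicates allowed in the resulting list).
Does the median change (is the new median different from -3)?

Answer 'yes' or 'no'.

Answer: no

Derivation:
Old median = -3
Insert x = -3
New median = -3
Changed? no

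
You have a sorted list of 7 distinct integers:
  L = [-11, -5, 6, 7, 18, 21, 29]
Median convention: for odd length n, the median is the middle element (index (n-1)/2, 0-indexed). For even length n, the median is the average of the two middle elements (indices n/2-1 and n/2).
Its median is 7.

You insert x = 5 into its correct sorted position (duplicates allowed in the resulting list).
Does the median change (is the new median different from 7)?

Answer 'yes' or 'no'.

Old median = 7
Insert x = 5
New median = 13/2
Changed? yes

Answer: yes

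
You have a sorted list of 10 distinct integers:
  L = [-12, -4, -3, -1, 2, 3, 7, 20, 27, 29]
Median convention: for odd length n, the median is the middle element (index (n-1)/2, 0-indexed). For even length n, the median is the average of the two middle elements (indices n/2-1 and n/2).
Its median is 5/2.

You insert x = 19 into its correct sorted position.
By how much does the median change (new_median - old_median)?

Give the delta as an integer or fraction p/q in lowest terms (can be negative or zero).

Answer: 1/2

Derivation:
Old median = 5/2
After inserting x = 19: new sorted = [-12, -4, -3, -1, 2, 3, 7, 19, 20, 27, 29]
New median = 3
Delta = 3 - 5/2 = 1/2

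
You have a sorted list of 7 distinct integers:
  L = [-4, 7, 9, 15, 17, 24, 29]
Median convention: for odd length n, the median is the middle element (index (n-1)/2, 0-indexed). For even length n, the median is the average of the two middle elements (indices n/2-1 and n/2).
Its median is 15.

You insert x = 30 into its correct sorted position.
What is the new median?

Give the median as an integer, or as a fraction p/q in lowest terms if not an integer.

Answer: 16

Derivation:
Old list (sorted, length 7): [-4, 7, 9, 15, 17, 24, 29]
Old median = 15
Insert x = 30
Old length odd (7). Middle was index 3 = 15.
New length even (8). New median = avg of two middle elements.
x = 30: 7 elements are < x, 0 elements are > x.
New sorted list: [-4, 7, 9, 15, 17, 24, 29, 30]
New median = 16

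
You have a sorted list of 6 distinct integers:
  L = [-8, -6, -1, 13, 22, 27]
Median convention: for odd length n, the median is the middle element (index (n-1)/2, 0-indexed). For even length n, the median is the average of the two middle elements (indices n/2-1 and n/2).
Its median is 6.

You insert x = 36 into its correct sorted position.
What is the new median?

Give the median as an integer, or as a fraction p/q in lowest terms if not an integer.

Old list (sorted, length 6): [-8, -6, -1, 13, 22, 27]
Old median = 6
Insert x = 36
Old length even (6). Middle pair: indices 2,3 = -1,13.
New length odd (7). New median = single middle element.
x = 36: 6 elements are < x, 0 elements are > x.
New sorted list: [-8, -6, -1, 13, 22, 27, 36]
New median = 13

Answer: 13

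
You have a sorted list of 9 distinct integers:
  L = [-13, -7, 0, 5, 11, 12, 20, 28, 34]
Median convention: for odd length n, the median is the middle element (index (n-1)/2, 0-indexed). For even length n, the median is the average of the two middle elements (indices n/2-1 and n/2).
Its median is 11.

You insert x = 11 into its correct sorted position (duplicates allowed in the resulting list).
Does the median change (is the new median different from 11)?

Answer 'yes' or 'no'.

Answer: no

Derivation:
Old median = 11
Insert x = 11
New median = 11
Changed? no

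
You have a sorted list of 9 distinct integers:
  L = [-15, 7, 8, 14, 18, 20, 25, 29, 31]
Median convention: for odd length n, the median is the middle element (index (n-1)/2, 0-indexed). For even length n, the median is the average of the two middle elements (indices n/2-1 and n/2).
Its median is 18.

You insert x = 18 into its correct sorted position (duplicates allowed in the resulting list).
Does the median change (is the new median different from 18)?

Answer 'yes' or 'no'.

Answer: no

Derivation:
Old median = 18
Insert x = 18
New median = 18
Changed? no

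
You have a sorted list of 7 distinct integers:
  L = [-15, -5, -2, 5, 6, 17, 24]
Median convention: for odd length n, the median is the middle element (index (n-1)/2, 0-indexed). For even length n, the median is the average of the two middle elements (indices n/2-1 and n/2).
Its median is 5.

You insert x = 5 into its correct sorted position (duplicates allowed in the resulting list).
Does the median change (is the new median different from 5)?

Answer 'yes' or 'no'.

Answer: no

Derivation:
Old median = 5
Insert x = 5
New median = 5
Changed? no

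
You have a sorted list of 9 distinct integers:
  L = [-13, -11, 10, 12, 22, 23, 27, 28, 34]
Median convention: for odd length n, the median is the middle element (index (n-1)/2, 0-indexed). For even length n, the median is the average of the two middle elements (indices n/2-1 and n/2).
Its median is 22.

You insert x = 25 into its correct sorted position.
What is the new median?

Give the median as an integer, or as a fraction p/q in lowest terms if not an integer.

Answer: 45/2

Derivation:
Old list (sorted, length 9): [-13, -11, 10, 12, 22, 23, 27, 28, 34]
Old median = 22
Insert x = 25
Old length odd (9). Middle was index 4 = 22.
New length even (10). New median = avg of two middle elements.
x = 25: 6 elements are < x, 3 elements are > x.
New sorted list: [-13, -11, 10, 12, 22, 23, 25, 27, 28, 34]
New median = 45/2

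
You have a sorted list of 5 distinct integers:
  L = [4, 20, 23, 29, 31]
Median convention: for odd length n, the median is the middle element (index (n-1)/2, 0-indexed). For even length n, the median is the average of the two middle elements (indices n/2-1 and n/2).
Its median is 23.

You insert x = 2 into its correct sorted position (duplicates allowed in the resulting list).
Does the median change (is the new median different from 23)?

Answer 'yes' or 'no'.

Answer: yes

Derivation:
Old median = 23
Insert x = 2
New median = 43/2
Changed? yes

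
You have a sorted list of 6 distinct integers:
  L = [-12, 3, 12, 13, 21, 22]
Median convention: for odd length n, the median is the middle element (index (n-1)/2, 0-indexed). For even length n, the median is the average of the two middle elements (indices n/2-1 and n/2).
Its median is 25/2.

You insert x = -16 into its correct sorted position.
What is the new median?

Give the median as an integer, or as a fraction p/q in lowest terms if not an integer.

Old list (sorted, length 6): [-12, 3, 12, 13, 21, 22]
Old median = 25/2
Insert x = -16
Old length even (6). Middle pair: indices 2,3 = 12,13.
New length odd (7). New median = single middle element.
x = -16: 0 elements are < x, 6 elements are > x.
New sorted list: [-16, -12, 3, 12, 13, 21, 22]
New median = 12

Answer: 12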